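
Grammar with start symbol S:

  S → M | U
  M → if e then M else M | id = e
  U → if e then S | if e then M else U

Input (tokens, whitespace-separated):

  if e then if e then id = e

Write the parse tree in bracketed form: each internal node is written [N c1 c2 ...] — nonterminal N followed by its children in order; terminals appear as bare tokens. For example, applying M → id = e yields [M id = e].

S
U
if e then S
if e then U
if e then if e then S
if e then if e then M
if e then if e then id = e

[S [U if e then [S [U if e then [S [M id = e]]]]]]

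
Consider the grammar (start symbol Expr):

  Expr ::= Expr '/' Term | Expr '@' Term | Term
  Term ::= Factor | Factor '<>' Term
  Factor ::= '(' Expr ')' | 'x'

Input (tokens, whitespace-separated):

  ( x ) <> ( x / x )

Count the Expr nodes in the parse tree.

4

[Expr [Term [Factor ( [Expr [Term [Factor x]]] )] <> [Term [Factor ( [Expr [Expr [Term [Factor x]]] / [Term [Factor x]]] )]]]]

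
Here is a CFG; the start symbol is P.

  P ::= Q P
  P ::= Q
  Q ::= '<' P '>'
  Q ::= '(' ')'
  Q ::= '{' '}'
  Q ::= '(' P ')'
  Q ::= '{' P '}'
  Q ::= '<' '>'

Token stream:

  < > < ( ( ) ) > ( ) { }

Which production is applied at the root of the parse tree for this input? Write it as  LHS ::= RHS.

[P [Q < >] [P [Q < [P [Q ( [P [Q ( )]] )]] >] [P [Q ( )] [P [Q { }]]]]]

P ::= Q P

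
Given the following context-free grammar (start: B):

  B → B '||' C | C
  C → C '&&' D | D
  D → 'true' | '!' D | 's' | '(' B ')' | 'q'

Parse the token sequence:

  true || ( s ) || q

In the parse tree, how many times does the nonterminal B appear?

4

[B [B [B [C [D true]]] || [C [D ( [B [C [D s]]] )]]] || [C [D q]]]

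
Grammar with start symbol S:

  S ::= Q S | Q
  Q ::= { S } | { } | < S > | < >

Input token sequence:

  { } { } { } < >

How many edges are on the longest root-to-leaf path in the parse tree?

5

[S [Q { }] [S [Q { }] [S [Q { }] [S [Q < >]]]]]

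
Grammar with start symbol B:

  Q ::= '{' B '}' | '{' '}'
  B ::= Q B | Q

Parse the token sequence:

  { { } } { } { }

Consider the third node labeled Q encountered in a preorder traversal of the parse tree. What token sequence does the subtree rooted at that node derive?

{ }

[B [Q { [B [Q { }]] }] [B [Q { }] [B [Q { }]]]]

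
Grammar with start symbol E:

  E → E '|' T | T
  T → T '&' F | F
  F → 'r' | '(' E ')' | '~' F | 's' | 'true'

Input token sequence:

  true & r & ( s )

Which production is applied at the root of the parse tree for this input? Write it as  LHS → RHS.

E → T

[E [T [T [T [F true]] & [F r]] & [F ( [E [T [F s]]] )]]]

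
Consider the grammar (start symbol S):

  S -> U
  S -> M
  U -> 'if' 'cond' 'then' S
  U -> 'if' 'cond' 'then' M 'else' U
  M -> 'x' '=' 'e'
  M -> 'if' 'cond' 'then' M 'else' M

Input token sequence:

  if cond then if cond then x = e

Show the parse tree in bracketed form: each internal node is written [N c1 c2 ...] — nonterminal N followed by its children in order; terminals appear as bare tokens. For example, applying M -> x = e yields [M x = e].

S
U
if cond then S
if cond then U
if cond then if cond then S
if cond then if cond then M
if cond then if cond then x = e

[S [U if cond then [S [U if cond then [S [M x = e]]]]]]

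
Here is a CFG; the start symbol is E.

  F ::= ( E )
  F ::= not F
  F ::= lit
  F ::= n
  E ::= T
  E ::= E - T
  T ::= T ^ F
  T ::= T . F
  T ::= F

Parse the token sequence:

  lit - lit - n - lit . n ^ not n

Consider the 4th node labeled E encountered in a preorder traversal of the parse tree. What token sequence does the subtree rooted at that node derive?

lit

[E [E [E [E [T [F lit]]] - [T [F lit]]] - [T [F n]]] - [T [T [T [F lit]] . [F n]] ^ [F not [F n]]]]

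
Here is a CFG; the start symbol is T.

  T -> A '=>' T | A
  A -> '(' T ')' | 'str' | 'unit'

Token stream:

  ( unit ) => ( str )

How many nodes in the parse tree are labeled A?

[T [A ( [T [A unit]] )] => [T [A ( [T [A str]] )]]]

4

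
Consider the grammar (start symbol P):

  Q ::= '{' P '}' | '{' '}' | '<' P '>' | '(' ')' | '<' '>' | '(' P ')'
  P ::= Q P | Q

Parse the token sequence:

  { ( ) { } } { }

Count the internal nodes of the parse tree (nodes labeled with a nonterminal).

[P [Q { [P [Q ( )] [P [Q { }]]] }] [P [Q { }]]]

8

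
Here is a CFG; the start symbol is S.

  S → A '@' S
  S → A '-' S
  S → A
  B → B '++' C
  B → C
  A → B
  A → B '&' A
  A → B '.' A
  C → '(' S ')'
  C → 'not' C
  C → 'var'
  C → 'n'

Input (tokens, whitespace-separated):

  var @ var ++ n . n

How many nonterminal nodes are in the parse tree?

[S [A [B [C var]]] @ [S [A [B [B [C var]] ++ [C n]] . [A [B [C n]]]]]]

13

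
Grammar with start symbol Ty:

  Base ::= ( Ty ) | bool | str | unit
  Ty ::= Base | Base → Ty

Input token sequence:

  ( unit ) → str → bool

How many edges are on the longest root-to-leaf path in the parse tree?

[Ty [Base ( [Ty [Base unit]] )] → [Ty [Base str] → [Ty [Base bool]]]]

4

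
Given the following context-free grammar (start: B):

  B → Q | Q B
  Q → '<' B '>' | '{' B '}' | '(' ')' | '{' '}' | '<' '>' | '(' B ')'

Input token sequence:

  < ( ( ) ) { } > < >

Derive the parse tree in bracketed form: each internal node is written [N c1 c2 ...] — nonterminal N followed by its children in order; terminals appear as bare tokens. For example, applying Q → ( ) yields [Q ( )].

B
Q B
< B > B
< Q B > B
< ( B ) B > B
< ( Q ) B > B
< ( ( ) ) B > B
< ( ( ) ) Q > B
< ( ( ) ) { } > B
< ( ( ) ) { } > Q
< ( ( ) ) { } > < >

[B [Q < [B [Q ( [B [Q ( )]] )] [B [Q { }]]] >] [B [Q < >]]]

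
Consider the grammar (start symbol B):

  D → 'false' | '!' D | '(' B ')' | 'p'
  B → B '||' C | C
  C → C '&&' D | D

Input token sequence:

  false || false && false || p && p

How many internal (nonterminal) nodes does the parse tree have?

[B [B [B [C [D false]]] || [C [C [D false]] && [D false]]] || [C [C [D p]] && [D p]]]

13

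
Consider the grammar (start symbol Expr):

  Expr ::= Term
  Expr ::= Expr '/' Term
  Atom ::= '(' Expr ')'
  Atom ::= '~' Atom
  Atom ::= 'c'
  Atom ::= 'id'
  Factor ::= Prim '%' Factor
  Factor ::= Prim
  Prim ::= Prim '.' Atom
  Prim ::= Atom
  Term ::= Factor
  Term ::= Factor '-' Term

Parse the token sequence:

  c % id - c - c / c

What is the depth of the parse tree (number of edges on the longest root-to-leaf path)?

[Expr [Expr [Term [Factor [Prim [Atom c]] % [Factor [Prim [Atom id]]]] - [Term [Factor [Prim [Atom c]]] - [Term [Factor [Prim [Atom c]]]]]]] / [Term [Factor [Prim [Atom c]]]]]

8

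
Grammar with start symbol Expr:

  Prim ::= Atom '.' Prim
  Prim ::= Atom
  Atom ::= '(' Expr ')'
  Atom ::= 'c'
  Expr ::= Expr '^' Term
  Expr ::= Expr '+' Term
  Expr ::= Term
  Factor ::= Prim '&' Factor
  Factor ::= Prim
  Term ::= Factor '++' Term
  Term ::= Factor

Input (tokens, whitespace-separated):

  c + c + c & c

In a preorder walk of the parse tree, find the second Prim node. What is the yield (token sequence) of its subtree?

c

[Expr [Expr [Expr [Term [Factor [Prim [Atom c]]]]] + [Term [Factor [Prim [Atom c]]]]] + [Term [Factor [Prim [Atom c]] & [Factor [Prim [Atom c]]]]]]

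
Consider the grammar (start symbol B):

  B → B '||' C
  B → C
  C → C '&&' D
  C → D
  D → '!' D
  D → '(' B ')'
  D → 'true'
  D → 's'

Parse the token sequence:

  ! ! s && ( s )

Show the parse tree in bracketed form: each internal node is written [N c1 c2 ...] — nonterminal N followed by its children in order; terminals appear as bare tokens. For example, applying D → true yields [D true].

[B [C [C [D ! [D ! [D s]]]] && [D ( [B [C [D s]]] )]]]

B
C
C && D
D && D
! D && D
! ! D && D
! ! s && D
! ! s && ( B )
! ! s && ( C )
! ! s && ( D )
! ! s && ( s )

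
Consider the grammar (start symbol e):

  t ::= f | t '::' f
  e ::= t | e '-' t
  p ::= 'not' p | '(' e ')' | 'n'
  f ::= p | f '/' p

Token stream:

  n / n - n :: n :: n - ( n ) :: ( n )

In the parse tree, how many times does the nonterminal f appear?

9

[e [e [e [t [f [f [p n]] / [p n]]]] - [t [t [t [f [p n]]] :: [f [p n]]] :: [f [p n]]]] - [t [t [f [p ( [e [t [f [p n]]]] )]]] :: [f [p ( [e [t [f [p n]]]] )]]]]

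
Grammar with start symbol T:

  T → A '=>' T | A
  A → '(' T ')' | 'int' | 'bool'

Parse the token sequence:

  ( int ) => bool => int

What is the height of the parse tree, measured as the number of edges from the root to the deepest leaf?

4

[T [A ( [T [A int]] )] => [T [A bool] => [T [A int]]]]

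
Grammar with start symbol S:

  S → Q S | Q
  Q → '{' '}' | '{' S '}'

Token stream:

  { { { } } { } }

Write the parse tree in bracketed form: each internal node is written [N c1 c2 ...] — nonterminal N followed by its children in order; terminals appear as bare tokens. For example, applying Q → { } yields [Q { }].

[S [Q { [S [Q { [S [Q { }]] }] [S [Q { }]]] }]]

S
Q
{ S }
{ Q S }
{ { S } S }
{ { Q } S }
{ { { } } S }
{ { { } } Q }
{ { { } } { } }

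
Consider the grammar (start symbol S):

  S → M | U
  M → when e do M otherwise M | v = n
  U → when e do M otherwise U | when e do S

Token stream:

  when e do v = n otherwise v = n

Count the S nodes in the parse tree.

[S [M when e do [M v = n] otherwise [M v = n]]]

1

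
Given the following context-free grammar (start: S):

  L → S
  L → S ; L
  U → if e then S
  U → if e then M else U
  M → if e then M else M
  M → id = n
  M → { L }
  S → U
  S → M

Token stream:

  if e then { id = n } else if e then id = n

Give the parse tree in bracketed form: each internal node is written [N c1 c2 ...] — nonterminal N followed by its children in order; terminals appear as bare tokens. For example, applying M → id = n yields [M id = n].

S
U
if e then M else U
if e then { L } else U
if e then { S } else U
if e then { M } else U
if e then { id = n } else U
if e then { id = n } else if e then S
if e then { id = n } else if e then M
if e then { id = n } else if e then id = n

[S [U if e then [M { [L [S [M id = n]]] }] else [U if e then [S [M id = n]]]]]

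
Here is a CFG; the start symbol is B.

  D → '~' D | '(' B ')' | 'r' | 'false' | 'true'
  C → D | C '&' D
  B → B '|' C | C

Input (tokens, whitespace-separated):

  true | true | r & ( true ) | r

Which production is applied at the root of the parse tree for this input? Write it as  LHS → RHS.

B → B '|' C

[B [B [B [B [C [D true]]] | [C [D true]]] | [C [C [D r]] & [D ( [B [C [D true]]] )]]] | [C [D r]]]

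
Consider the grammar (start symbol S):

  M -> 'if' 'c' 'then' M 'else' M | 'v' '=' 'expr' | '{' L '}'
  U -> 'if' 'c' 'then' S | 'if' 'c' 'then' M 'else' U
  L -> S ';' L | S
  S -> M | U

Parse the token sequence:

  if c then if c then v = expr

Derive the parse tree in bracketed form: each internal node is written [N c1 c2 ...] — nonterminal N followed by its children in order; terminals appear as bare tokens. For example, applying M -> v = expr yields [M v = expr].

[S [U if c then [S [U if c then [S [M v = expr]]]]]]

S
U
if c then S
if c then U
if c then if c then S
if c then if c then M
if c then if c then v = expr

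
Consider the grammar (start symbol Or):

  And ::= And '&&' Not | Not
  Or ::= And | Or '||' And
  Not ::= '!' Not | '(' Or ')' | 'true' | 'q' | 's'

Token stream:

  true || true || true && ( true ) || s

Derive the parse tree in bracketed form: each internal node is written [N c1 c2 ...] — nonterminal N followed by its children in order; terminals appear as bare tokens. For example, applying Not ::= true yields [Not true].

Or
Or || And
Or || And || And
Or || And || And || And
And || And || And || And
Not || And || And || And
true || And || And || And
true || Not || And || And
true || true || And || And
true || true || And && Not || And
true || true || Not && Not || And
true || true || true && Not || And
true || true || true && ( Or ) || And
true || true || true && ( And ) || And
true || true || true && ( Not ) || And
true || true || true && ( true ) || And
true || true || true && ( true ) || Not
true || true || true && ( true ) || s

[Or [Or [Or [Or [And [Not true]]] || [And [Not true]]] || [And [And [Not true]] && [Not ( [Or [And [Not true]]] )]]] || [And [Not s]]]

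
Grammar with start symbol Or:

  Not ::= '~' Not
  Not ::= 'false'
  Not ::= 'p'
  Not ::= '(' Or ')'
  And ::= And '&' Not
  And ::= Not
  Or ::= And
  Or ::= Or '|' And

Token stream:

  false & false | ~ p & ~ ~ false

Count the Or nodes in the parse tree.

[Or [Or [And [And [Not false]] & [Not false]]] | [And [And [Not ~ [Not p]]] & [Not ~ [Not ~ [Not false]]]]]

2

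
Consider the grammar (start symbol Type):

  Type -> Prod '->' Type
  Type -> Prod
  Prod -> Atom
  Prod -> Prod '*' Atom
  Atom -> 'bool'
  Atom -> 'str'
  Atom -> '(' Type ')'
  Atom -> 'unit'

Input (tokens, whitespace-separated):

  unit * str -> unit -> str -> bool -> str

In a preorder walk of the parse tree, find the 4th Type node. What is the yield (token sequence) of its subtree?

bool -> str

[Type [Prod [Prod [Atom unit]] * [Atom str]] -> [Type [Prod [Atom unit]] -> [Type [Prod [Atom str]] -> [Type [Prod [Atom bool]] -> [Type [Prod [Atom str]]]]]]]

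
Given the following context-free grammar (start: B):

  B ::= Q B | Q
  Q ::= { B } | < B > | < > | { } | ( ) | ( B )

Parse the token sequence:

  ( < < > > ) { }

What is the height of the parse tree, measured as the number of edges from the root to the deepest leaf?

[B [Q ( [B [Q < [B [Q < >]] >]] )] [B [Q { }]]]

6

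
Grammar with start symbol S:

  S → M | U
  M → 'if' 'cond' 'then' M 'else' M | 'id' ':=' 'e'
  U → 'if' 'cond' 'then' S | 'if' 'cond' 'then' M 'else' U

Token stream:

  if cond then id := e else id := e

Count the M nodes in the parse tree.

[S [M if cond then [M id := e] else [M id := e]]]

3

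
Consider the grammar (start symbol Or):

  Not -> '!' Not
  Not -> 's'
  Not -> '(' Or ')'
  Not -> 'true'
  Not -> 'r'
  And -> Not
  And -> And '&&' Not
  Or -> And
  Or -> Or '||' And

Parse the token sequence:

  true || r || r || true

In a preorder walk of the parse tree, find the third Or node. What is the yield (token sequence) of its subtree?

[Or [Or [Or [Or [And [Not true]]] || [And [Not r]]] || [And [Not r]]] || [And [Not true]]]

true || r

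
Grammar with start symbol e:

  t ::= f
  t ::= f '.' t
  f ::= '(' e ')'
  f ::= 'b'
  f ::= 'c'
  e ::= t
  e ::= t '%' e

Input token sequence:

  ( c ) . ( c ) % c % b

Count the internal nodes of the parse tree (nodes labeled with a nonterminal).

17

[e [t [f ( [e [t [f c]]] )] . [t [f ( [e [t [f c]]] )]]] % [e [t [f c]] % [e [t [f b]]]]]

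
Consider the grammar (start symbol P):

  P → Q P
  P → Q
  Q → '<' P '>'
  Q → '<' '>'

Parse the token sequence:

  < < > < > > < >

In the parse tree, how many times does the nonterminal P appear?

[P [Q < [P [Q < >] [P [Q < >]]] >] [P [Q < >]]]

4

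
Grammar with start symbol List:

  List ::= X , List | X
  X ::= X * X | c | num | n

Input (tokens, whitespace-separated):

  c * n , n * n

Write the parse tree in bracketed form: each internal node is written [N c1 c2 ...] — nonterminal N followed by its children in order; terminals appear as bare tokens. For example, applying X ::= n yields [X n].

List
X , List
X * X , List
c * X , List
c * n , List
c * n , X
c * n , X * X
c * n , n * X
c * n , n * n

[List [X [X c] * [X n]] , [List [X [X n] * [X n]]]]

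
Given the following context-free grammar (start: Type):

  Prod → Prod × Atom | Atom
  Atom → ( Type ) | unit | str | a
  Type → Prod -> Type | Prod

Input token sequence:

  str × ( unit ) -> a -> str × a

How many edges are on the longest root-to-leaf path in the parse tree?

[Type [Prod [Prod [Atom str]] × [Atom ( [Type [Prod [Atom unit]]] )]] -> [Type [Prod [Atom a]] -> [Type [Prod [Prod [Atom str]] × [Atom a]]]]]

6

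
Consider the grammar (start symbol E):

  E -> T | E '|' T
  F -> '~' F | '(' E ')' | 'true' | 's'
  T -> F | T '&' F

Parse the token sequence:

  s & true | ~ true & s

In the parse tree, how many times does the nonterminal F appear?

[E [E [T [T [F s]] & [F true]]] | [T [T [F ~ [F true]]] & [F s]]]

5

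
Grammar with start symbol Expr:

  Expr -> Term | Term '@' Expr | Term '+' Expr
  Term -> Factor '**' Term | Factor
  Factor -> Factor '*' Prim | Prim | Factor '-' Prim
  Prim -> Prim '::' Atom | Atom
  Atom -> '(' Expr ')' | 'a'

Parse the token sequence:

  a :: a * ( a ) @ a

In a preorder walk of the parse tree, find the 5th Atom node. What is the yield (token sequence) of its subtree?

[Expr [Term [Factor [Factor [Prim [Prim [Atom a]] :: [Atom a]]] * [Prim [Atom ( [Expr [Term [Factor [Prim [Atom a]]]]] )]]]] @ [Expr [Term [Factor [Prim [Atom a]]]]]]

a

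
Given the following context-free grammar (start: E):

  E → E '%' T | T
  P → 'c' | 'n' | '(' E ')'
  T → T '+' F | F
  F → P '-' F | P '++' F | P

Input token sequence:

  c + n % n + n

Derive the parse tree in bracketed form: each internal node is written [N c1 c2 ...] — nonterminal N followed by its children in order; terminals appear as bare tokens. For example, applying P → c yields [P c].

E
E % T
T % T
T + F % T
F + F % T
P + F % T
c + F % T
c + P % T
c + n % T
c + n % T + F
c + n % F + F
c + n % P + F
c + n % n + F
c + n % n + P
c + n % n + n

[E [E [T [T [F [P c]]] + [F [P n]]]] % [T [T [F [P n]]] + [F [P n]]]]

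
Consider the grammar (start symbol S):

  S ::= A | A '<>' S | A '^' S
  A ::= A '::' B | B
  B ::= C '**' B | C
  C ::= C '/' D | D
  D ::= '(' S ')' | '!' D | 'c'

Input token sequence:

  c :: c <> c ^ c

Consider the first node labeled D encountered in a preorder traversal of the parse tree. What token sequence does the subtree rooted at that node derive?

[S [A [A [B [C [D c]]]] :: [B [C [D c]]]] <> [S [A [B [C [D c]]]] ^ [S [A [B [C [D c]]]]]]]

c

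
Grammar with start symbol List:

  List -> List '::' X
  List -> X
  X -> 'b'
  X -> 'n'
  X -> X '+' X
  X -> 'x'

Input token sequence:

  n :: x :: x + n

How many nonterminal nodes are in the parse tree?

8

[List [List [List [X n]] :: [X x]] :: [X [X x] + [X n]]]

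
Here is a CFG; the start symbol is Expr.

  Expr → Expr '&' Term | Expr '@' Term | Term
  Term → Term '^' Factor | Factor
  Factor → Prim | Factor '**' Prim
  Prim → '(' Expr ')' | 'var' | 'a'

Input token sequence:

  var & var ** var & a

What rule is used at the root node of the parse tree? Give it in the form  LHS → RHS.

Expr → Expr '&' Term

[Expr [Expr [Expr [Term [Factor [Prim var]]]] & [Term [Factor [Factor [Prim var]] ** [Prim var]]]] & [Term [Factor [Prim a]]]]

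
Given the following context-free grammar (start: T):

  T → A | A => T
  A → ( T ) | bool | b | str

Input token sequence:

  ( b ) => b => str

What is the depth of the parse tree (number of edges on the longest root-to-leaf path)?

4

[T [A ( [T [A b]] )] => [T [A b] => [T [A str]]]]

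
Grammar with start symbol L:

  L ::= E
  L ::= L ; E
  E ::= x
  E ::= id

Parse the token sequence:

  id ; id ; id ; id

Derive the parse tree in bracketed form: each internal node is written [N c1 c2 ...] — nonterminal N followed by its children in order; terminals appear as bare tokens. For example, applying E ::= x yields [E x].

L
L ; E
L ; E ; E
L ; E ; E ; E
E ; E ; E ; E
id ; E ; E ; E
id ; id ; E ; E
id ; id ; id ; E
id ; id ; id ; id

[L [L [L [L [E id]] ; [E id]] ; [E id]] ; [E id]]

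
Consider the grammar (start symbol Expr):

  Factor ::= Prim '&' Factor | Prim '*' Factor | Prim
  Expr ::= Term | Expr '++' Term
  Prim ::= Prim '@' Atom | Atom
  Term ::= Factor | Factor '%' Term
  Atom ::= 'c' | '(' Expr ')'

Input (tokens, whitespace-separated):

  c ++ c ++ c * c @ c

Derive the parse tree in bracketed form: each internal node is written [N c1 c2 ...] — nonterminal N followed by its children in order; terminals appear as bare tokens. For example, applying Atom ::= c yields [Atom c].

Expr
Expr ++ Term
Expr ++ Term ++ Term
Term ++ Term ++ Term
Factor ++ Term ++ Term
Prim ++ Term ++ Term
Atom ++ Term ++ Term
c ++ Term ++ Term
c ++ Factor ++ Term
c ++ Prim ++ Term
c ++ Atom ++ Term
c ++ c ++ Term
c ++ c ++ Factor
c ++ c ++ Prim * Factor
c ++ c ++ Atom * Factor
c ++ c ++ c * Factor
c ++ c ++ c * Prim
c ++ c ++ c * Prim @ Atom
c ++ c ++ c * Atom @ Atom
c ++ c ++ c * c @ Atom
c ++ c ++ c * c @ c

[Expr [Expr [Expr [Term [Factor [Prim [Atom c]]]]] ++ [Term [Factor [Prim [Atom c]]]]] ++ [Term [Factor [Prim [Atom c]] * [Factor [Prim [Prim [Atom c]] @ [Atom c]]]]]]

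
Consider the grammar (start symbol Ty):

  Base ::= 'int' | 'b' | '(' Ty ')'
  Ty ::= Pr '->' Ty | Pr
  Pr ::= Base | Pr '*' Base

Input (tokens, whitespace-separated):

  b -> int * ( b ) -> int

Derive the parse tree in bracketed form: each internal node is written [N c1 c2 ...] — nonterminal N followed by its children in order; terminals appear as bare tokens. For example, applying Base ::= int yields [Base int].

Ty
Pr -> Ty
Base -> Ty
b -> Ty
b -> Pr -> Ty
b -> Pr * Base -> Ty
b -> Base * Base -> Ty
b -> int * Base -> Ty
b -> int * ( Ty ) -> Ty
b -> int * ( Pr ) -> Ty
b -> int * ( Base ) -> Ty
b -> int * ( b ) -> Ty
b -> int * ( b ) -> Pr
b -> int * ( b ) -> Base
b -> int * ( b ) -> int

[Ty [Pr [Base b]] -> [Ty [Pr [Pr [Base int]] * [Base ( [Ty [Pr [Base b]]] )]] -> [Ty [Pr [Base int]]]]]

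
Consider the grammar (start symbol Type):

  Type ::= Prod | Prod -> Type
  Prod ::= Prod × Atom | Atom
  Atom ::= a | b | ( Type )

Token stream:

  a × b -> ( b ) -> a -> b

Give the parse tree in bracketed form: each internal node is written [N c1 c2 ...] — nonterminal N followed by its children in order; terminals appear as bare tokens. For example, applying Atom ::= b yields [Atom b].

[Type [Prod [Prod [Atom a]] × [Atom b]] -> [Type [Prod [Atom ( [Type [Prod [Atom b]]] )]] -> [Type [Prod [Atom a]] -> [Type [Prod [Atom b]]]]]]

Type
Prod -> Type
Prod × Atom -> Type
Atom × Atom -> Type
a × Atom -> Type
a × b -> Type
a × b -> Prod -> Type
a × b -> Atom -> Type
a × b -> ( Type ) -> Type
a × b -> ( Prod ) -> Type
a × b -> ( Atom ) -> Type
a × b -> ( b ) -> Type
a × b -> ( b ) -> Prod -> Type
a × b -> ( b ) -> Atom -> Type
a × b -> ( b ) -> a -> Type
a × b -> ( b ) -> a -> Prod
a × b -> ( b ) -> a -> Atom
a × b -> ( b ) -> a -> b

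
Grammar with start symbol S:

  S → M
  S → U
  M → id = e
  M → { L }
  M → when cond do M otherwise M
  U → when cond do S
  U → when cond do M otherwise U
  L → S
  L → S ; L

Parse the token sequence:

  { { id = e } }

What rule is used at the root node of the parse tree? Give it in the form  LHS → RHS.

S → M

[S [M { [L [S [M { [L [S [M id = e]]] }]]] }]]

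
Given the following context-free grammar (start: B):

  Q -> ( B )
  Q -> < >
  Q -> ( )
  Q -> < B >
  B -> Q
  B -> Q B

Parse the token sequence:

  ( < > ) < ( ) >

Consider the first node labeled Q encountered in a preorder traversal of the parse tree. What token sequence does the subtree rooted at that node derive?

( < > )

[B [Q ( [B [Q < >]] )] [B [Q < [B [Q ( )]] >]]]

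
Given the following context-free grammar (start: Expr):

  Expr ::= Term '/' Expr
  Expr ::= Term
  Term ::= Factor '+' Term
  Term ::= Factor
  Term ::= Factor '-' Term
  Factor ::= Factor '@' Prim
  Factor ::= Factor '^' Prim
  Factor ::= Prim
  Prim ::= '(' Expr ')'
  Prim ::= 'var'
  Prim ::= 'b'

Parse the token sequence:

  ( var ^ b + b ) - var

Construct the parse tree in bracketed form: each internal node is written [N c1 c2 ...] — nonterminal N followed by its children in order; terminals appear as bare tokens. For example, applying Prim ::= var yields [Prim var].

Expr
Term
Factor - Term
Prim - Term
( Expr ) - Term
( Term ) - Term
( Factor + Term ) - Term
( Factor ^ Prim + Term ) - Term
( Prim ^ Prim + Term ) - Term
( var ^ Prim + Term ) - Term
( var ^ b + Term ) - Term
( var ^ b + Factor ) - Term
( var ^ b + Prim ) - Term
( var ^ b + b ) - Term
( var ^ b + b ) - Factor
( var ^ b + b ) - Prim
( var ^ b + b ) - var

[Expr [Term [Factor [Prim ( [Expr [Term [Factor [Factor [Prim var]] ^ [Prim b]] + [Term [Factor [Prim b]]]]] )]] - [Term [Factor [Prim var]]]]]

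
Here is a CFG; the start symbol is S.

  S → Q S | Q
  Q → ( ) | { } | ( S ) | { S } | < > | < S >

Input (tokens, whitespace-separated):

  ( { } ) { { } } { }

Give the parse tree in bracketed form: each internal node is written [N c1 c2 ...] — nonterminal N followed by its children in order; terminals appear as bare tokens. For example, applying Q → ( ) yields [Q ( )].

[S [Q ( [S [Q { }]] )] [S [Q { [S [Q { }]] }] [S [Q { }]]]]

S
Q S
( S ) S
( Q ) S
( { } ) S
( { } ) Q S
( { } ) { S } S
( { } ) { Q } S
( { } ) { { } } S
( { } ) { { } } Q
( { } ) { { } } { }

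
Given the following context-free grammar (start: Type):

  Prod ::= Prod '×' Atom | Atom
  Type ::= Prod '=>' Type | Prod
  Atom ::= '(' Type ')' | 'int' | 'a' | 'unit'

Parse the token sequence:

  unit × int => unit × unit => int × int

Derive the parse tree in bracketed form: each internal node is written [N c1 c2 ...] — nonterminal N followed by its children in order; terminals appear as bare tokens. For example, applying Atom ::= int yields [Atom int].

Type
Prod => Type
Prod × Atom => Type
Atom × Atom => Type
unit × Atom => Type
unit × int => Type
unit × int => Prod => Type
unit × int => Prod × Atom => Type
unit × int => Atom × Atom => Type
unit × int => unit × Atom => Type
unit × int => unit × unit => Type
unit × int => unit × unit => Prod
unit × int => unit × unit => Prod × Atom
unit × int => unit × unit => Atom × Atom
unit × int => unit × unit => int × Atom
unit × int => unit × unit => int × int

[Type [Prod [Prod [Atom unit]] × [Atom int]] => [Type [Prod [Prod [Atom unit]] × [Atom unit]] => [Type [Prod [Prod [Atom int]] × [Atom int]]]]]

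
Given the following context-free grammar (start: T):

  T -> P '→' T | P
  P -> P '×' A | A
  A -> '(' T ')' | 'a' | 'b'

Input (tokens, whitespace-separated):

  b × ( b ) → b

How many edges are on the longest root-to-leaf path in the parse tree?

6

[T [P [P [A b]] × [A ( [T [P [A b]]] )]] → [T [P [A b]]]]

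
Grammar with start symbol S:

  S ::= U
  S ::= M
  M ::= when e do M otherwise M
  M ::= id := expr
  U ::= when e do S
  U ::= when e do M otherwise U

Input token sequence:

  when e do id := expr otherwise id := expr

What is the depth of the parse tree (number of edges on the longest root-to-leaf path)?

[S [M when e do [M id := expr] otherwise [M id := expr]]]

3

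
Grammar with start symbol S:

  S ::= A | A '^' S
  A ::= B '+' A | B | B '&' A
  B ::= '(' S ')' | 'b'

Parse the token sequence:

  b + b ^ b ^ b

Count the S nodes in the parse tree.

[S [A [B b] + [A [B b]]] ^ [S [A [B b]] ^ [S [A [B b]]]]]

3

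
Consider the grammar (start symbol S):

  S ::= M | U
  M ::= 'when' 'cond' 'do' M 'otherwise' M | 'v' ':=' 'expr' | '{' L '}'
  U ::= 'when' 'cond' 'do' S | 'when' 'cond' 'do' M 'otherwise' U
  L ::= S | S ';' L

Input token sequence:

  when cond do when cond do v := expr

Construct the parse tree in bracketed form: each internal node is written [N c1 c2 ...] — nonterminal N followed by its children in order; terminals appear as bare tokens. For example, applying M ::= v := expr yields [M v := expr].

[S [U when cond do [S [U when cond do [S [M v := expr]]]]]]

S
U
when cond do S
when cond do U
when cond do when cond do S
when cond do when cond do M
when cond do when cond do v := expr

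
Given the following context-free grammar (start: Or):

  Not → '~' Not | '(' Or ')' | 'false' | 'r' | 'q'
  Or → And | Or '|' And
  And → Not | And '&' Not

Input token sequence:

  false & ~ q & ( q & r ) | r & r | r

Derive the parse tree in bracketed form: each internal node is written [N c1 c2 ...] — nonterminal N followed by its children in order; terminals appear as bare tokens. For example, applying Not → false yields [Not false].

[Or [Or [Or [And [And [And [Not false]] & [Not ~ [Not q]]] & [Not ( [Or [And [And [Not q]] & [Not r]]] )]]] | [And [And [Not r]] & [Not r]]] | [And [Not r]]]

Or
Or | And
Or | And | And
And | And | And
And & Not | And | And
And & Not & Not | And | And
Not & Not & Not | And | And
false & Not & Not | And | And
false & ~ Not & Not | And | And
false & ~ q & Not | And | And
false & ~ q & ( Or ) | And | And
false & ~ q & ( And ) | And | And
false & ~ q & ( And & Not ) | And | And
false & ~ q & ( Not & Not ) | And | And
false & ~ q & ( q & Not ) | And | And
false & ~ q & ( q & r ) | And | And
false & ~ q & ( q & r ) | And & Not | And
false & ~ q & ( q & r ) | Not & Not | And
false & ~ q & ( q & r ) | r & Not | And
false & ~ q & ( q & r ) | r & r | And
false & ~ q & ( q & r ) | r & r | Not
false & ~ q & ( q & r ) | r & r | r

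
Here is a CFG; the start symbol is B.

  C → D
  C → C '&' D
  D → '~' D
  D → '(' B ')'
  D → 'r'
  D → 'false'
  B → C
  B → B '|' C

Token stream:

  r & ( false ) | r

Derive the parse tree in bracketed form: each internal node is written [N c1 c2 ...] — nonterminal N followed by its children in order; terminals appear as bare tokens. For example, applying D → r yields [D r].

B
B | C
C | C
C & D | C
D & D | C
r & D | C
r & ( B ) | C
r & ( C ) | C
r & ( D ) | C
r & ( false ) | C
r & ( false ) | D
r & ( false ) | r

[B [B [C [C [D r]] & [D ( [B [C [D false]]] )]]] | [C [D r]]]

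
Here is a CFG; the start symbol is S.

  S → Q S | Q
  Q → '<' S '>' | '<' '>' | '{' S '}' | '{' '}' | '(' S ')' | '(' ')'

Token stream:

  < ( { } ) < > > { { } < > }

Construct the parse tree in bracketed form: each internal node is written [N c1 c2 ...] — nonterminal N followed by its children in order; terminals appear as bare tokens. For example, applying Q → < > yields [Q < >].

S
Q S
< S > S
< Q S > S
< ( S ) S > S
< ( Q ) S > S
< ( { } ) S > S
< ( { } ) Q > S
< ( { } ) < > > S
< ( { } ) < > > Q
< ( { } ) < > > { S }
< ( { } ) < > > { Q S }
< ( { } ) < > > { { } S }
< ( { } ) < > > { { } Q }
< ( { } ) < > > { { } < > }

[S [Q < [S [Q ( [S [Q { }]] )] [S [Q < >]]] >] [S [Q { [S [Q { }] [S [Q < >]]] }]]]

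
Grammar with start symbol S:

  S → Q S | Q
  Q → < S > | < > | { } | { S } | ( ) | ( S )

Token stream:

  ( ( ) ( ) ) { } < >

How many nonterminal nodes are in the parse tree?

[S [Q ( [S [Q ( )] [S [Q ( )]]] )] [S [Q { }] [S [Q < >]]]]

10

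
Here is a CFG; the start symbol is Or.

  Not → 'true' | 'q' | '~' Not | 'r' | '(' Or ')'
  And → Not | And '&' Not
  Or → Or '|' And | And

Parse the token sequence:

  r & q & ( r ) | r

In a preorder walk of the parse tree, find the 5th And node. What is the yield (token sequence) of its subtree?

r

[Or [Or [And [And [And [Not r]] & [Not q]] & [Not ( [Or [And [Not r]]] )]]] | [And [Not r]]]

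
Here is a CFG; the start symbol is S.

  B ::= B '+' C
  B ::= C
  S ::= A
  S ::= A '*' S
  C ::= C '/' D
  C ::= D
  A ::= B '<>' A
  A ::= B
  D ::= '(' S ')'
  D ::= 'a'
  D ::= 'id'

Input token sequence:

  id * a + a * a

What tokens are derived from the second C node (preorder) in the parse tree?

a

[S [A [B [C [D id]]]] * [S [A [B [B [C [D a]]] + [C [D a]]]] * [S [A [B [C [D a]]]]]]]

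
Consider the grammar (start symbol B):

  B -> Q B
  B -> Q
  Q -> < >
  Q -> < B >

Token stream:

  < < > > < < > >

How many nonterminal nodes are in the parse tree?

[B [Q < [B [Q < >]] >] [B [Q < [B [Q < >]] >]]]

8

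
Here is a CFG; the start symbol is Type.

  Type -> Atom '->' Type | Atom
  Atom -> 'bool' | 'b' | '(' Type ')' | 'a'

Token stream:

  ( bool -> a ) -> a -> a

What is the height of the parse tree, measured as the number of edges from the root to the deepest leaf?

5

[Type [Atom ( [Type [Atom bool] -> [Type [Atom a]]] )] -> [Type [Atom a] -> [Type [Atom a]]]]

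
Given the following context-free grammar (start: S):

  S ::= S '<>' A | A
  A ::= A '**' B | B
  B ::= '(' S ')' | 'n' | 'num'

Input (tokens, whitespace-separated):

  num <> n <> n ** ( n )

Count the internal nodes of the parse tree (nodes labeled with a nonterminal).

14

[S [S [S [A [B num]]] <> [A [B n]]] <> [A [A [B n]] ** [B ( [S [A [B n]]] )]]]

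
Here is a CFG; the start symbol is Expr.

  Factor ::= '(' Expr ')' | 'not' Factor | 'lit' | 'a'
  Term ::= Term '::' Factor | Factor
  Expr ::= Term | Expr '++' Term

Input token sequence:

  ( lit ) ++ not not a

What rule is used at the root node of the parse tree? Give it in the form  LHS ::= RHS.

Expr ::= Expr '++' Term

[Expr [Expr [Term [Factor ( [Expr [Term [Factor lit]]] )]]] ++ [Term [Factor not [Factor not [Factor a]]]]]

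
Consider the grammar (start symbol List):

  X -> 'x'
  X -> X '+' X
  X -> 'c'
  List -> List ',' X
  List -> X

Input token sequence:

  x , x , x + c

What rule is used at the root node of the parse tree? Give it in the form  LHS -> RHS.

[List [List [List [X x]] , [X x]] , [X [X x] + [X c]]]

List -> List ',' X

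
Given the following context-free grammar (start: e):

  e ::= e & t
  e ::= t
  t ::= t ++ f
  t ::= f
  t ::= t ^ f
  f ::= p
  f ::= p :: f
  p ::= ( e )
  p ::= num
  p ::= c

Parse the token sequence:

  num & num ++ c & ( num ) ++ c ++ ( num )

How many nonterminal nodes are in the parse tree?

[e [e [e [t [f [p num]]]] & [t [t [f [p num]]] ++ [f [p c]]]] & [t [t [t [f [p ( [e [t [f [p num]]]] )]]] ++ [f [p c]]] ++ [f [p ( [e [t [f [p num]]]] )]]]]

29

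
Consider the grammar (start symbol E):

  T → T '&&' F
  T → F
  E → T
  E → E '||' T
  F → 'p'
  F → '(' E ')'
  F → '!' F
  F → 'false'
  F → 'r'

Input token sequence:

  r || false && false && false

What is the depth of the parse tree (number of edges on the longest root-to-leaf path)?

5

[E [E [T [F r]]] || [T [T [T [F false]] && [F false]] && [F false]]]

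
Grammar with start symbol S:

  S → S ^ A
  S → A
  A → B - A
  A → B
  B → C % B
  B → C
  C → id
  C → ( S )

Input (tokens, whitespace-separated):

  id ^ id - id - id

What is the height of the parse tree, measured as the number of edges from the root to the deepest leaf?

6

[S [S [A [B [C id]]]] ^ [A [B [C id]] - [A [B [C id]] - [A [B [C id]]]]]]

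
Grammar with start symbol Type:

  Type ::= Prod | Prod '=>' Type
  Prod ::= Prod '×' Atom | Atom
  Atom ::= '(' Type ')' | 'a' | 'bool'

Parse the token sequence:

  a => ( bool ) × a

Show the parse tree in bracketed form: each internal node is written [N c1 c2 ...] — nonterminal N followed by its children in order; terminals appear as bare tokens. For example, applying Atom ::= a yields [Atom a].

[Type [Prod [Atom a]] => [Type [Prod [Prod [Atom ( [Type [Prod [Atom bool]]] )]] × [Atom a]]]]

Type
Prod => Type
Atom => Type
a => Type
a => Prod
a => Prod × Atom
a => Atom × Atom
a => ( Type ) × Atom
a => ( Prod ) × Atom
a => ( Atom ) × Atom
a => ( bool ) × Atom
a => ( bool ) × a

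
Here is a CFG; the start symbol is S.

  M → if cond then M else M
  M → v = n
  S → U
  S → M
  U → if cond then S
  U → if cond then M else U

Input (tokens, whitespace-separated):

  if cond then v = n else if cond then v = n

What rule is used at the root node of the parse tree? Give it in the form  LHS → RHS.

S → U

[S [U if cond then [M v = n] else [U if cond then [S [M v = n]]]]]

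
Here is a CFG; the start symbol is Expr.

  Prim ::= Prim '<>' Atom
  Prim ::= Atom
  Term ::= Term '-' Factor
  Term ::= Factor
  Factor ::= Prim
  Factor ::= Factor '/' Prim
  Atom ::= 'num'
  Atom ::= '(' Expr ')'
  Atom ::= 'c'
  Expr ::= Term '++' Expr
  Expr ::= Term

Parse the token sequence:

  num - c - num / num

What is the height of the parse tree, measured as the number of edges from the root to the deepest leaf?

7

[Expr [Term [Term [Term [Factor [Prim [Atom num]]]] - [Factor [Prim [Atom c]]]] - [Factor [Factor [Prim [Atom num]]] / [Prim [Atom num]]]]]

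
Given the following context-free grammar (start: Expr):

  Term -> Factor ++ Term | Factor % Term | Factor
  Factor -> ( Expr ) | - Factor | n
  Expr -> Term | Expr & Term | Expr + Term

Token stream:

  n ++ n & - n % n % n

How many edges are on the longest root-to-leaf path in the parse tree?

[Expr [Expr [Term [Factor n] ++ [Term [Factor n]]]] & [Term [Factor - [Factor n]] % [Term [Factor n] % [Term [Factor n]]]]]

5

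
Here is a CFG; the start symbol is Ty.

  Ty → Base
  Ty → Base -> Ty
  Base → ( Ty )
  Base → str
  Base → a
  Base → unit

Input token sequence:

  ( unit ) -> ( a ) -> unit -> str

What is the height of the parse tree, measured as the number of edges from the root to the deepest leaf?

[Ty [Base ( [Ty [Base unit]] )] -> [Ty [Base ( [Ty [Base a]] )] -> [Ty [Base unit] -> [Ty [Base str]]]]]

5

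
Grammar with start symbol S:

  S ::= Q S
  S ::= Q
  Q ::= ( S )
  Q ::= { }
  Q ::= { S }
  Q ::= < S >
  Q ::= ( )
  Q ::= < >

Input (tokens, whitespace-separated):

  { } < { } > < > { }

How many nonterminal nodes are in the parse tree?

10

[S [Q { }] [S [Q < [S [Q { }]] >] [S [Q < >] [S [Q { }]]]]]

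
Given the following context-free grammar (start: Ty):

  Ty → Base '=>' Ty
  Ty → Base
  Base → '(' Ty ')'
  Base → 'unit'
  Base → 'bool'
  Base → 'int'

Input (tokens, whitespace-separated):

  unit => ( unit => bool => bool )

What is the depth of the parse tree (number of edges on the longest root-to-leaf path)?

7

[Ty [Base unit] => [Ty [Base ( [Ty [Base unit] => [Ty [Base bool] => [Ty [Base bool]]]] )]]]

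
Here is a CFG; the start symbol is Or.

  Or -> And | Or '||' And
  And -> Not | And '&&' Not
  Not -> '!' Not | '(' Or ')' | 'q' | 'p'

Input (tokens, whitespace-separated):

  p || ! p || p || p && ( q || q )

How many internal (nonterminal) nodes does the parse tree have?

21

[Or [Or [Or [Or [And [Not p]]] || [And [Not ! [Not p]]]] || [And [Not p]]] || [And [And [Not p]] && [Not ( [Or [Or [And [Not q]]] || [And [Not q]]] )]]]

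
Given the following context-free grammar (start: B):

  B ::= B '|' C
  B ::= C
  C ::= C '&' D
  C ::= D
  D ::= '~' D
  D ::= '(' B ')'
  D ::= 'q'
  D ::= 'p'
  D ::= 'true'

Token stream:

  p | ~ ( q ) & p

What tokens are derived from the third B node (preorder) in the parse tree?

q

[B [B [C [D p]]] | [C [C [D ~ [D ( [B [C [D q]]] )]]] & [D p]]]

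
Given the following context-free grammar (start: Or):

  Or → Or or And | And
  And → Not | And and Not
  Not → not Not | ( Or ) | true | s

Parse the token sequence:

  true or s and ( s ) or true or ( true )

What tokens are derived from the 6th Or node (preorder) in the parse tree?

[Or [Or [Or [Or [And [Not true]]] or [And [And [Not s]] and [Not ( [Or [And [Not s]]] )]]] or [And [Not true]]] or [And [Not ( [Or [And [Not true]]] )]]]

true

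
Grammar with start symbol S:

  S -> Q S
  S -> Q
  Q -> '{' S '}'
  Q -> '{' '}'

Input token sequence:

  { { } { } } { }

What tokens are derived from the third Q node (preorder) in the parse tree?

{ }

[S [Q { [S [Q { }] [S [Q { }]]] }] [S [Q { }]]]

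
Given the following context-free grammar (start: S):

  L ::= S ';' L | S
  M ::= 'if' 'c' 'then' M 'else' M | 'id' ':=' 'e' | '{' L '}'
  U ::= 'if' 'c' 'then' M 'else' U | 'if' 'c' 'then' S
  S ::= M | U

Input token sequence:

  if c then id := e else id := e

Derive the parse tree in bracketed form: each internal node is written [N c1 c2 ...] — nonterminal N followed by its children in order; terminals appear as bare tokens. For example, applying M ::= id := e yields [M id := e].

S
M
if c then M else M
if c then id := e else M
if c then id := e else id := e

[S [M if c then [M id := e] else [M id := e]]]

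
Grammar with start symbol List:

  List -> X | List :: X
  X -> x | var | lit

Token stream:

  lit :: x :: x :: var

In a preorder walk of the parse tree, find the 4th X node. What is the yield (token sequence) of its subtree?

var

[List [List [List [List [X lit]] :: [X x]] :: [X x]] :: [X var]]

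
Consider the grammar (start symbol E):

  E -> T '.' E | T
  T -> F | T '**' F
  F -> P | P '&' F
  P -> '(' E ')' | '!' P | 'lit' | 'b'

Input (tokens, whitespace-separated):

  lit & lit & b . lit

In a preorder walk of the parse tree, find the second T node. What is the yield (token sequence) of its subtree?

lit

[E [T [F [P lit] & [F [P lit] & [F [P b]]]]] . [E [T [F [P lit]]]]]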